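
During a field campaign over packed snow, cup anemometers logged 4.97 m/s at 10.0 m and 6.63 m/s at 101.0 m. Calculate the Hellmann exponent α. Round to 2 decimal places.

α ≈ 0.12

Power law: V₂/V₁ = (z₂/z₁)^α ⇒ α = ln(V₂/V₁) / ln(z₂/z₁)
α = ln(6.63/4.97) / ln(101.0/10.0) = ln(1.3340) / ln(10.1000)
  = 0.28818 / 2.31254 = 0.12462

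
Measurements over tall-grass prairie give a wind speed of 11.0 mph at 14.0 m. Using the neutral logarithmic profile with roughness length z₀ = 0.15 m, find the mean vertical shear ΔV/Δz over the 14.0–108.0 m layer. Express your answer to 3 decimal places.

Log law: V₂ = V₁ · ln(z₂/z₀)/ln(z₁/z₀) = 11.0 × 6.5793/4.5362 = 15.9544 mph
ΔV/Δz = (15.9544 − 11.0)/(108.0 − 14.0) = 4.9544/94.0000 = 0.05271 mph/m

0.053 mph/m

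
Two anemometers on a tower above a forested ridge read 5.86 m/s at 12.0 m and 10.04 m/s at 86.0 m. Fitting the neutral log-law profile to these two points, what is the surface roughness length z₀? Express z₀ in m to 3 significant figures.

z₀ ≈ 0.759 m

Log law: V(z) ∝ ln(z/z₀). With r = V₁/V₂ = 5.86/10.04 = 0.58367,
r · ln(z₂/z₀) = ln(z₁/z₀) ⇒ ln z₀ = (ln z₁ − r·ln z₂)/(1 − r)
ln z₀ = (2.48491 − 0.58367×4.45435) / 0.41633 = -0.2761
z₀ = exp(-0.2761) = 0.7588 m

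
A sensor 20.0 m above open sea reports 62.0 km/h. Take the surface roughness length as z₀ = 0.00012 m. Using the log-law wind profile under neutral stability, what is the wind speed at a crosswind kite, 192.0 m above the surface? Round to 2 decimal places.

Log law: V(z) ∝ ln(z/z₀), so V₂/V₁ = ln(z₂/z₀) / ln(z₁/z₀).
ln(192.0/0.00012) = 14.2855, ln(20.0/0.00012) = 12.0238
V₂ = 62.0 × 14.2855/12.0238 = 62.0 × 1.1881 = 73.6627 km/h

73.66 km/h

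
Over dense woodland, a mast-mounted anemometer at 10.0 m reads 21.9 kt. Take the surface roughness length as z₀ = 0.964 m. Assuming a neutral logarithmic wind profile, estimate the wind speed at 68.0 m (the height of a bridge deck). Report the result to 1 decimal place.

Log law: V(z) ∝ ln(z/z₀), so V₂/V₁ = ln(z₂/z₀) / ln(z₁/z₀).
ln(68.0/0.964) = 4.2562, ln(10.0/0.964) = 2.3392
V₂ = 21.9 × 4.2562/2.3392 = 21.9 × 1.8195 = 39.8462 kt

39.8 kt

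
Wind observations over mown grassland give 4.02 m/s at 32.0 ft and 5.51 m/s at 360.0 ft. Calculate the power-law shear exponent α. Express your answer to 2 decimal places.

Power law: V₂/V₁ = (z₂/z₁)^α ⇒ α = ln(V₂/V₁) / ln(z₂/z₁)
α = ln(5.51/4.02) / ln(360.0/32.0) = ln(1.3706) / ln(11.2500)
  = 0.31528 / 2.42037 = 0.13026

α ≈ 0.13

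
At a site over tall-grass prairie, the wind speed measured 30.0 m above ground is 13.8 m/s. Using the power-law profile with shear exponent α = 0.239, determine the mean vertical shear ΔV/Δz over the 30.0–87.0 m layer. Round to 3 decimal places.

0.070 m/s/m

Power law: V₂ = V₁ · (z₂/z₁)^α = 13.8 × (2.9000)^0.239 = 17.7989 m/s
ΔV/Δz = (17.7989 − 13.8)/(87.0 − 30.0) = 3.9989/57.0000 = 0.07016 m/s/m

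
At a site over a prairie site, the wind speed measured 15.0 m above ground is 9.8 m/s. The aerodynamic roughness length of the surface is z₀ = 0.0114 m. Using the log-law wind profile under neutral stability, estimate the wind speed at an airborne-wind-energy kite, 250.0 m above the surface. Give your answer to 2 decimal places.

Log law: V(z) ∝ ln(z/z₀), so V₂/V₁ = ln(z₂/z₀) / ln(z₁/z₀).
ln(250.0/0.0114) = 9.9956, ln(15.0/0.0114) = 7.1822
V₂ = 9.8 × 9.9956/7.1822 = 9.8 × 1.3917 = 13.6389 m/s

13.64 m/s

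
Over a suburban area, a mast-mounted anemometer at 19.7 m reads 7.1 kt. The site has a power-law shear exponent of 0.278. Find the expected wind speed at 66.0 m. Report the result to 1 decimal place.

9.9 kt

Power-law profile: V₂ = V₁ · (z₂/z₁)^α
V₂ = 7.1 × (66.0/19.7)^0.278 = 7.1 × (3.3503)^0.278
    = 7.1 × 1.3995 = 9.9364 kt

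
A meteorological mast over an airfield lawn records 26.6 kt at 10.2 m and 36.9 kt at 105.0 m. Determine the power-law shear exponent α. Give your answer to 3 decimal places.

α ≈ 0.140

Power law: V₂/V₁ = (z₂/z₁)^α ⇒ α = ln(V₂/V₁) / ln(z₂/z₁)
α = ln(36.9/26.6) / ln(105.0/10.2) = ln(1.3872) / ln(10.2941)
  = 0.32730 / 2.33157 = 0.14038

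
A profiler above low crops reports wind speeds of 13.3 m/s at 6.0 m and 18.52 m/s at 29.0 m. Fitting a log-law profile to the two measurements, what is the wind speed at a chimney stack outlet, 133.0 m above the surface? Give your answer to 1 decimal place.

Log law: V ∝ ln(z/z₀). From the pair, with r = V₁/V₂ = 0.71814,
ln z₀ = (ln z₁ − r·ln z₂)/(1 − r) = (1.7918 − 0.71814×3.3673)/0.28186 = -2.2225 → z₀ = 0.1083 m
V₃ = V₁ · ln(z₃/z₀)/ln(z₁/z₀) = 13.3 × 7.1129/4.0143 = 23.5661 m/s

23.6 m/s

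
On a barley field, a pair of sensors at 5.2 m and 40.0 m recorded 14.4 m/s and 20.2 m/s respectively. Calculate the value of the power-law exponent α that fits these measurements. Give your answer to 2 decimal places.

α ≈ 0.17

Power law: V₂/V₁ = (z₂/z₁)^α ⇒ α = ln(V₂/V₁) / ln(z₂/z₁)
α = ln(20.2/14.4) / ln(40.0/5.2) = ln(1.4028) / ln(7.6923)
  = 0.33845 / 2.04022 = 0.16589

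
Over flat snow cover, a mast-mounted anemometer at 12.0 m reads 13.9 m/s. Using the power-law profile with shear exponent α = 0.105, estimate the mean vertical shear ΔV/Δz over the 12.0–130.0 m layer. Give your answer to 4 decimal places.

Power law: V₂ = V₁ · (z₂/z₁)^α = 13.9 × (10.8333)^0.105 = 17.8511 m/s
ΔV/Δz = (17.8511 − 13.9)/(130.0 − 12.0) = 3.9511/118.0000 = 0.03348 m/s/m

0.0335 m/s/m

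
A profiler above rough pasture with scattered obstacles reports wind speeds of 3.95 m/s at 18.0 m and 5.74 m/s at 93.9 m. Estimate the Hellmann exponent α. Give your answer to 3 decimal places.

Power law: V₂/V₁ = (z₂/z₁)^α ⇒ α = ln(V₂/V₁) / ln(z₂/z₁)
α = ln(5.74/3.95) / ln(93.9/18.0) = ln(1.4532) / ln(5.2167)
  = 0.37374 / 1.65186 = 0.22626

α ≈ 0.226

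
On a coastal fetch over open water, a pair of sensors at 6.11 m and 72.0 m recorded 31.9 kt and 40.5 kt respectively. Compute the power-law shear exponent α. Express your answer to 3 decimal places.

Power law: V₂/V₁ = (z₂/z₁)^α ⇒ α = ln(V₂/V₁) / ln(z₂/z₁)
α = ln(40.5/31.9) / ln(72.0/6.11) = ln(1.2696) / ln(11.7840)
  = 0.23870 / 2.46674 = 0.09677

α ≈ 0.097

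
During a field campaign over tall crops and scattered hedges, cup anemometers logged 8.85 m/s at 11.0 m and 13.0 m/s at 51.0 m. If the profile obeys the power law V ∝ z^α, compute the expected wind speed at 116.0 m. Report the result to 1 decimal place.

16.0 m/s

First find α: α = ln(V₂/V₁)/ln(z₂/z₁) = ln(13.0/8.85)/ln(51.0/11.0) = 0.38453/1.53393 = 0.2507
Extrapolate from 51.0 m to 116.0 m: V₃ = 13.0 × (116.0/51.0)^0.2507 = 13.0 × 1.2288 = 15.9738 m/s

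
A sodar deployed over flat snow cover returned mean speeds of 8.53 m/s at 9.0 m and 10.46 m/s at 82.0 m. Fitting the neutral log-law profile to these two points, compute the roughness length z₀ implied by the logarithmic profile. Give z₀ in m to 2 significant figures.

z₀ ≈ 0.00052 m

Log law: V(z) ∝ ln(z/z₀). With r = V₁/V₂ = 8.53/10.46 = 0.81549,
r · ln(z₂/z₀) = ln(z₁/z₀) ⇒ ln z₀ = (ln z₁ − r·ln z₂)/(1 − r)
ln z₀ = (2.19722 − 0.81549×4.40672) / 0.18451 = -7.5681
z₀ = exp(-7.5681) = 0.0005167 m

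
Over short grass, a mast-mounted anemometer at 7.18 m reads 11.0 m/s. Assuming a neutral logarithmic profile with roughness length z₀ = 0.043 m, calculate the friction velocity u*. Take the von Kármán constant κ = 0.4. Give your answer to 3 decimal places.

Log law: V(z) = (u*/κ) · ln(z/z₀) ⇒ u* = κ · V / ln(z/z₀)
u* = 0.4 × 11.0 / ln(7.18/0.043) = 0.4 × 11.0 / 5.1179
   = 4.4000 / 5.1179 = 0.8597 m/s

u* ≈ 0.860 m/s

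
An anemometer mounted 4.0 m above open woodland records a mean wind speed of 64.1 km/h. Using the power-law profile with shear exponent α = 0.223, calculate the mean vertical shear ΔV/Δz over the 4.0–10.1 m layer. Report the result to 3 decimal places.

2.411 km/h/m

Power law: V₂ = V₁ · (z₂/z₁)^α = 64.1 × (2.5250)^0.223 = 78.8066 km/h
ΔV/Δz = (78.8066 − 64.1)/(10.1 − 4.0) = 14.7066/6.1000 = 2.41091 km/h/m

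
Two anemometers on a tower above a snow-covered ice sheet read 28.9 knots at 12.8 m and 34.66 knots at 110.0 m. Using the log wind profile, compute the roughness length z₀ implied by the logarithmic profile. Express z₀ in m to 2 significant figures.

Log law: V(z) ∝ ln(z/z₀). With r = V₁/V₂ = 28.9/34.66 = 0.83381,
r · ln(z₂/z₀) = ln(z₁/z₀) ⇒ ln z₀ = (ln z₁ − r·ln z₂)/(1 − r)
ln z₀ = (2.54945 − 0.83381×4.70048) / 0.16619 = -8.2431
z₀ = exp(-8.2431) = 0.0002631 m

z₀ ≈ 0.00026 m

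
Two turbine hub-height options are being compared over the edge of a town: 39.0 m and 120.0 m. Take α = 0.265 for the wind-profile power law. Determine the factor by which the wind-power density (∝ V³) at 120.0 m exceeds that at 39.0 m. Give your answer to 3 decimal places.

Speed ratio: V_B/V_A = (z_B/z_A)^α = (120.0/39.0)^0.265 = (3.0769)^0.265 = 1.34695
Power-density ratio: P_B/P_A = (V_B/V_A)³ = (1.34695)³ = 2.44373

2.444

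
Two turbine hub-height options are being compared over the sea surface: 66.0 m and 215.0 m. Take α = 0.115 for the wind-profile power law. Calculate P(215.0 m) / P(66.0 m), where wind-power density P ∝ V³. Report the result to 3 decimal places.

1.503

Speed ratio: V_B/V_A = (z_B/z_A)^α = (215.0/66.0)^0.115 = (3.2576)^0.115 = 1.14547
Power-density ratio: P_B/P_A = (V_B/V_A)³ = (1.14547)³ = 1.50296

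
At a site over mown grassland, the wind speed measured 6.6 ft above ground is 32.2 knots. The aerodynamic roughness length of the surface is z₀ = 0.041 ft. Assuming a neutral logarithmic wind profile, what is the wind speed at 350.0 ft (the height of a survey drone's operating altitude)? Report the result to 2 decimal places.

57.36 knots

Log law: V(z) ∝ ln(z/z₀), so V₂/V₁ = ln(z₂/z₀) / ln(z₁/z₀).
ln(350.0/0.041) = 9.0521, ln(6.6/0.041) = 5.0813
V₂ = 32.2 × 9.0521/5.0813 = 32.2 × 1.7815 = 57.3634 knots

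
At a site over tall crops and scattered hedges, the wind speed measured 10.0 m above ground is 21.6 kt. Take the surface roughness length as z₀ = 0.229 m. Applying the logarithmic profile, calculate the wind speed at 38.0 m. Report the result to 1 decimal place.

29.2 kt

Log law: V(z) ∝ ln(z/z₀), so V₂/V₁ = ln(z₂/z₀) / ln(z₁/z₀).
ln(38.0/0.229) = 5.1116, ln(10.0/0.229) = 3.7766
V₂ = 21.6 × 5.1116/3.7766 = 21.6 × 1.3535 = 29.2354 kt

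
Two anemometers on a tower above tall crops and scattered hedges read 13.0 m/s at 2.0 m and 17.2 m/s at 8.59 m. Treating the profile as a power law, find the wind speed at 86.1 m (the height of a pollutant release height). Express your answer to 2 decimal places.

First find α: α = ln(V₂/V₁)/ln(z₂/z₁) = ln(17.2/13.0)/ln(8.59/2.0) = 0.27996/1.45745 = 0.1921
Extrapolate from 8.59 m to 86.1 m: V₃ = 17.2 × (86.1/8.59)^0.1921 = 17.2 × 1.5570 = 26.7800 m/s

26.78 m/s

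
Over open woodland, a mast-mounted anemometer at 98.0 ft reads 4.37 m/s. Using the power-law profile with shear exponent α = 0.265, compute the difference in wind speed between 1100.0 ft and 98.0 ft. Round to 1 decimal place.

3.9 m/s

Power law: V₂ = V₁ · (z₂/z₁)^α = 4.37 × (11.2245)^0.265 = 8.2942 m/s
ΔV = 8.2942 − 4.37 = 3.9242 m/s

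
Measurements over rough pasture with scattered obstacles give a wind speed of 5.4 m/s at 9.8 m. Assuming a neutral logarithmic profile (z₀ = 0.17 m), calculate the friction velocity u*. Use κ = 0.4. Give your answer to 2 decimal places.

u* ≈ 0.53 m/s

Log law: V(z) = (u*/κ) · ln(z/z₀) ⇒ u* = κ · V / ln(z/z₀)
u* = 0.4 × 5.4 / ln(9.8/0.17) = 0.4 × 5.4 / 4.0543
   = 2.1600 / 4.0543 = 0.5328 m/s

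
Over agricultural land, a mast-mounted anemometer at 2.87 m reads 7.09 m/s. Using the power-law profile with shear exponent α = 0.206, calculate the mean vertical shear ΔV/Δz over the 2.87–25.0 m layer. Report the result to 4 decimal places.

Power law: V₂ = V₁ · (z₂/z₁)^α = 7.09 × (8.7108)^0.206 = 11.0738 m/s
ΔV/Δz = (11.0738 − 7.09)/(25.0 − 2.87) = 3.9838/22.1300 = 0.18002 m/s/m

0.1800 m/s/m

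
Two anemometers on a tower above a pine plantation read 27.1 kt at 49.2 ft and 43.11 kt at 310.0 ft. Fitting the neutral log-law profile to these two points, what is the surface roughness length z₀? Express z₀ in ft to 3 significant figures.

z₀ ≈ 2.18 ft

Log law: V(z) ∝ ln(z/z₀). With r = V₁/V₂ = 27.1/43.11 = 0.62862,
r · ln(z₂/z₀) = ln(z₁/z₀) ⇒ ln z₀ = (ln z₁ − r·ln z₂)/(1 − r)
ln z₀ = (3.89589 − 0.62862×5.73657) / 0.37138 = 0.7802
z₀ = exp(0.7802) = 2.182 ft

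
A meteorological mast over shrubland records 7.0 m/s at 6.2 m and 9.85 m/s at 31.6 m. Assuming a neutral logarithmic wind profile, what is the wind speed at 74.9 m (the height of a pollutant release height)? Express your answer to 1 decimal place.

Log law: V ∝ ln(z/z₀). From the pair, with r = V₁/V₂ = 0.71066,
ln z₀ = (ln z₁ − r·ln z₂)/(1 − r) = (1.8245 − 0.71066×3.4532)/0.28934 = -2.1755 → z₀ = 0.1135 m
V₃ = V₁ · ln(z₃/z₀)/ln(z₁/z₀) = 7.0 × 6.4917/4.0001 = 11.3602 m/s

11.4 m/s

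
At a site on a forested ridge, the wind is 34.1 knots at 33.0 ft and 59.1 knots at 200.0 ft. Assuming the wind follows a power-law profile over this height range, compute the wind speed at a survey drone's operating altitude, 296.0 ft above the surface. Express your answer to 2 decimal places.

First find α: α = ln(V₂/V₁)/ln(z₂/z₁) = ln(59.1/34.1)/ln(200.0/33.0) = 0.54993/1.80181 = 0.3052
Extrapolate from 200.0 ft to 296.0 ft: V₃ = 59.1 × (296.0/200.0)^0.3052 = 59.1 × 1.1271 = 66.6121 knots

66.61 knots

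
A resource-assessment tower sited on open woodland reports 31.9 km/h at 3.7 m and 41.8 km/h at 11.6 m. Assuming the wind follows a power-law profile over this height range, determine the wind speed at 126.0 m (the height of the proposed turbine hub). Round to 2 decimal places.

First find α: α = ln(V₂/V₁)/ln(z₂/z₁) = ln(41.8/31.9)/ln(11.6/3.7) = 0.27029/1.14267 = 0.2365
Extrapolate from 11.6 m to 126.0 m: V₃ = 41.8 × (126.0/11.6)^0.2365 = 41.8 × 1.7581 = 73.4875 km/h

73.49 km/h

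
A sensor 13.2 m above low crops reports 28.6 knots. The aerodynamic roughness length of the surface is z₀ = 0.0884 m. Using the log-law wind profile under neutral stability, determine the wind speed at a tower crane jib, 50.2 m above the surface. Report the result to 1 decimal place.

36.2 knots

Log law: V(z) ∝ ln(z/z₀), so V₂/V₁ = ln(z₂/z₀) / ln(z₁/z₀).
ln(50.2/0.0884) = 6.3419, ln(13.2/0.0884) = 5.0061
V₂ = 28.6 × 6.3419/5.0061 = 28.6 × 1.2668 = 36.2315 knots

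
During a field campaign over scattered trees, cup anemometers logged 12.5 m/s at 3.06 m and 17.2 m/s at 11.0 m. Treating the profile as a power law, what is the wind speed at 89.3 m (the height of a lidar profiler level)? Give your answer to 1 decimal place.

29.0 m/s

First find α: α = ln(V₂/V₁)/ln(z₂/z₁) = ln(17.2/12.5)/ln(11.0/3.06) = 0.31918/1.27948 = 0.2495
Extrapolate from 11.0 m to 89.3 m: V₃ = 17.2 × (89.3/11.0)^0.2495 = 17.2 × 1.6861 = 29.0003 m/s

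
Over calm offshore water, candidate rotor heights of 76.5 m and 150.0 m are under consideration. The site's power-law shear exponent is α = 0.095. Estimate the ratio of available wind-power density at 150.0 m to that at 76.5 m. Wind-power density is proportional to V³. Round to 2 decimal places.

1.21

Speed ratio: V_B/V_A = (z_B/z_A)^α = (150.0/76.5)^0.095 = (1.9608)^0.095 = 1.06606
Power-density ratio: P_B/P_A = (V_B/V_A)³ = (1.06606)³ = 1.21155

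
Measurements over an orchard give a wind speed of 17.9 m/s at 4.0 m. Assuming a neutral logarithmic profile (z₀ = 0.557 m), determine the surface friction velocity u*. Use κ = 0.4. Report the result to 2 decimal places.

Log law: V(z) = (u*/κ) · ln(z/z₀) ⇒ u* = κ · V / ln(z/z₀)
u* = 0.4 × 17.9 / ln(4.0/0.557) = 0.4 × 17.9 / 1.9715
   = 7.1600 / 1.9715 = 3.6318 m/s

u* ≈ 3.63 m/s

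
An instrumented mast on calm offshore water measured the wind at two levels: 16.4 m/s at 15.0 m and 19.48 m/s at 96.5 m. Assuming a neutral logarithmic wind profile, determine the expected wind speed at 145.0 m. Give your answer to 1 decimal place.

Log law: V ∝ ln(z/z₀). From the pair, with r = V₁/V₂ = 0.84189,
ln z₀ = (ln z₁ − r·ln z₂)/(1 − r) = (2.7081 − 0.84189×4.5695)/0.15811 = -7.2038 → z₀ = 0.0007438 m
V₃ = V₁ · ln(z₃/z₀)/ln(z₁/z₀) = 16.4 × 12.1805/9.9118 = 20.1537 m/s

20.2 m/s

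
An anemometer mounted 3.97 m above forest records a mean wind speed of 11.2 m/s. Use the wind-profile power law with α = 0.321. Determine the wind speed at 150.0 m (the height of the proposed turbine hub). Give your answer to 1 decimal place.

35.9 m/s

Power-law profile: V₂ = V₁ · (z₂/z₁)^α
V₂ = 11.2 × (150.0/3.97)^0.321 = 11.2 × (37.7834)^0.321
    = 11.2 × 3.2086 = 35.9362 m/s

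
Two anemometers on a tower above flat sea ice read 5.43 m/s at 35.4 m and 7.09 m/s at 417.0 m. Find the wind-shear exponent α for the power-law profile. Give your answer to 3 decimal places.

α ≈ 0.108

Power law: V₂/V₁ = (z₂/z₁)^α ⇒ α = ln(V₂/V₁) / ln(z₂/z₁)
α = ln(7.09/5.43) / ln(417.0/35.4) = ln(1.3057) / ln(11.7797)
  = 0.26675 / 2.46637 = 0.10815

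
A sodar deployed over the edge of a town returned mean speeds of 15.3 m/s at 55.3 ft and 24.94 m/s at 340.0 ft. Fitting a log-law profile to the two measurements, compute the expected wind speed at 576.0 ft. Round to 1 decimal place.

Log law: V ∝ ln(z/z₀). From the pair, with r = V₁/V₂ = 0.61347,
ln z₀ = (ln z₁ − r·ln z₂)/(1 − r) = (4.0128 − 0.61347×5.8289)/0.38653 = 1.1303 → z₀ = 3.096 ft
V₃ = V₁ · ln(z₃/z₀)/ln(z₁/z₀) = 15.3 × 5.2258/2.8825 = 27.7381 m/s

27.7 m/s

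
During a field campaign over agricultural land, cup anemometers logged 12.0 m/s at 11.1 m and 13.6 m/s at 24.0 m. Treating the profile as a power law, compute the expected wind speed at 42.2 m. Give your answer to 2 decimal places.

First find α: α = ln(V₂/V₁)/ln(z₂/z₁) = ln(13.6/12.0)/ln(24.0/11.1) = 0.12516/0.77111 = 0.1623
Extrapolate from 24.0 m to 42.2 m: V₃ = 13.6 × (42.2/24.0)^0.1623 = 13.6 × 1.0959 = 14.9047 m/s

14.90 m/s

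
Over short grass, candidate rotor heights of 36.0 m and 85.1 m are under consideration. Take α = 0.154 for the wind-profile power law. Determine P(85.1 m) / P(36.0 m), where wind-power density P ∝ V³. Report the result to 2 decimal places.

Speed ratio: V_B/V_A = (z_B/z_A)^α = (85.1/36.0)^0.154 = (2.3639)^0.154 = 1.14166
Power-density ratio: P_B/P_A = (V_B/V_A)³ = (1.14166)³ = 1.48804

1.49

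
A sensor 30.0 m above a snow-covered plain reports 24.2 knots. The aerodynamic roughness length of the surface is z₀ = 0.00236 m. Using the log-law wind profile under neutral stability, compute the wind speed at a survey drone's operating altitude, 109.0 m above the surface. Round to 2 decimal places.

27.50 knots

Log law: V(z) ∝ ln(z/z₀), so V₂/V₁ = ln(z₂/z₀) / ln(z₁/z₀).
ln(109.0/0.00236) = 10.7404, ln(30.0/0.00236) = 9.4503
V₂ = 24.2 × 10.7404/9.4503 = 24.2 × 1.1365 = 27.5038 knots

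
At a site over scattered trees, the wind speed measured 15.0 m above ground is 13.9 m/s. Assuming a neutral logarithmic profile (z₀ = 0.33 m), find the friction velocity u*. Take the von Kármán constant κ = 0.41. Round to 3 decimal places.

u* ≈ 1.493 m/s

Log law: V(z) = (u*/κ) · ln(z/z₀) ⇒ u* = κ · V / ln(z/z₀)
u* = 0.41 × 13.9 / ln(15.0/0.33) = 0.41 × 13.9 / 3.8167
   = 5.6990 / 3.8167 = 1.4932 m/s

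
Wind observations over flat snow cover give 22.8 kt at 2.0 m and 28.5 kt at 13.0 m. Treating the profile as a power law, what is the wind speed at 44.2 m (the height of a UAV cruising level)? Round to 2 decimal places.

32.98 kt

First find α: α = ln(V₂/V₁)/ln(z₂/z₁) = ln(28.5/22.8)/ln(13.0/2.0) = 0.22314/1.87180 = 0.1192
Extrapolate from 13.0 m to 44.2 m: V₃ = 28.5 × (44.2/13.0)^0.1192 = 28.5 × 1.1571 = 32.9765 kt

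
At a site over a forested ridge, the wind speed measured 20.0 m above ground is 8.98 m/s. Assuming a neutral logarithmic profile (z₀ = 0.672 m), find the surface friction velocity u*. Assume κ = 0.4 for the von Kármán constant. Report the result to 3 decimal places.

u* ≈ 1.059 m/s

Log law: V(z) = (u*/κ) · ln(z/z₀) ⇒ u* = κ · V / ln(z/z₀)
u* = 0.4 × 8.98 / ln(20.0/0.672) = 0.4 × 8.98 / 3.3932
   = 3.5920 / 3.3932 = 1.0586 m/s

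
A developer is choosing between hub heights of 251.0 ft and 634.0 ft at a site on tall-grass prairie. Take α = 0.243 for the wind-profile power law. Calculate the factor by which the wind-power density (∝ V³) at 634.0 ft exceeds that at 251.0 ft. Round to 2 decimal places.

1.96

Speed ratio: V_B/V_A = (z_B/z_A)^α = (634.0/251.0)^0.243 = (2.5259)^0.243 = 1.25253
Power-density ratio: P_B/P_A = (V_B/V_A)³ = (1.25253)³ = 1.96499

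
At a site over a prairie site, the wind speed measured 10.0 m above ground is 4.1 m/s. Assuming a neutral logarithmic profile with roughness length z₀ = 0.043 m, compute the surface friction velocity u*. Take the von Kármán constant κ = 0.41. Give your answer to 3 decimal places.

Log law: V(z) = (u*/κ) · ln(z/z₀) ⇒ u* = κ · V / ln(z/z₀)
u* = 0.41 × 4.1 / ln(10.0/0.043) = 0.41 × 4.1 / 5.4491
   = 1.6810 / 5.4491 = 0.3085 m/s

u* ≈ 0.308 m/s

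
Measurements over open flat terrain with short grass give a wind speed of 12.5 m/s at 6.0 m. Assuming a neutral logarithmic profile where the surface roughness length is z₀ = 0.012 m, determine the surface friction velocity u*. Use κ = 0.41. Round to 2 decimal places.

Log law: V(z) = (u*/κ) · ln(z/z₀) ⇒ u* = κ · V / ln(z/z₀)
u* = 0.41 × 12.5 / ln(6.0/0.012) = 0.41 × 12.5 / 6.2146
   = 5.1250 / 6.2146 = 0.8247 m/s

u* ≈ 0.82 m/s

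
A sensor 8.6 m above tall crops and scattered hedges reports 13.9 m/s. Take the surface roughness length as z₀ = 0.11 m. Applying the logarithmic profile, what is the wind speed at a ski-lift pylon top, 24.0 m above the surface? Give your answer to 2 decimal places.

17.17 m/s

Log law: V(z) ∝ ln(z/z₀), so V₂/V₁ = ln(z₂/z₀) / ln(z₁/z₀).
ln(24.0/0.11) = 5.3853, ln(8.6/0.11) = 4.3590
V₂ = 13.9 × 5.3853/4.3590 = 13.9 × 1.2354 = 17.1726 m/s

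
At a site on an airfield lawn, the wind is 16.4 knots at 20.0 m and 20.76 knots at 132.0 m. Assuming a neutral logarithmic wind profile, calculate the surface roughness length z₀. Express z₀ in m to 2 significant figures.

Log law: V(z) ∝ ln(z/z₀). With r = V₁/V₂ = 16.4/20.76 = 0.78998,
r · ln(z₂/z₀) = ln(z₁/z₀) ⇒ ln z₀ = (ln z₁ − r·ln z₂)/(1 − r)
ln z₀ = (2.99573 − 0.78998×4.88280) / 0.21002 = -4.1024
z₀ = exp(-4.1024) = 0.01653 m

z₀ ≈ 0.017 m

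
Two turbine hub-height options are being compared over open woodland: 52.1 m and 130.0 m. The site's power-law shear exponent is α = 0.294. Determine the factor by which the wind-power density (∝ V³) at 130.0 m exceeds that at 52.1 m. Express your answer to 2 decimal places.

Speed ratio: V_B/V_A = (z_B/z_A)^α = (130.0/52.1)^0.294 = (2.4952)^0.294 = 1.30843
Power-density ratio: P_B/P_A = (V_B/V_A)³ = (1.30843)³ = 2.24000

2.24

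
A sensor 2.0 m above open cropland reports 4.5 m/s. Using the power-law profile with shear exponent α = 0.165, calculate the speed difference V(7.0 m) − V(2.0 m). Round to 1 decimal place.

1.0 m/s

Power law: V₂ = V₁ · (z₂/z₁)^α = 4.5 × (3.5000)^0.165 = 5.5333 m/s
ΔV = 5.5333 − 4.5 = 1.0333 m/s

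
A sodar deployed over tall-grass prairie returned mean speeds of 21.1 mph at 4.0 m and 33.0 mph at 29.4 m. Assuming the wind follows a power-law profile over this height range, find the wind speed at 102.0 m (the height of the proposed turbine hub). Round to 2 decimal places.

First find α: α = ln(V₂/V₁)/ln(z₂/z₁) = ln(33.0/21.1)/ln(29.4/4.0) = 0.44723/1.99470 = 0.2242
Extrapolate from 29.4 m to 102.0 m: V₃ = 33.0 × (102.0/29.4)^0.2242 = 33.0 × 1.3217 = 43.6159 mph

43.62 mph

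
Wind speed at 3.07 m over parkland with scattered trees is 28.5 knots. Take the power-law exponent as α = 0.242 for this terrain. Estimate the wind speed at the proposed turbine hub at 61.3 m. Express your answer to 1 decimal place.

58.8 knots

Power-law profile: V₂ = V₁ · (z₂/z₁)^α
V₂ = 28.5 × (61.3/3.07)^0.242 = 28.5 × (19.9674)^0.242
    = 28.5 × 2.0638 = 58.8197 knots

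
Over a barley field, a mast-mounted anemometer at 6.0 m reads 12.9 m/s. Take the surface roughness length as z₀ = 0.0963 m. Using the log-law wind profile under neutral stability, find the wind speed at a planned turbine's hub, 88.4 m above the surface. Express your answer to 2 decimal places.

21.30 m/s

Log law: V(z) ∝ ln(z/z₀), so V₂/V₁ = ln(z₂/z₀) / ln(z₁/z₀).
ln(88.4/0.0963) = 6.8222, ln(6.0/0.0963) = 4.1320
V₂ = 12.9 × 6.8222/4.1320 = 12.9 × 1.6510 = 21.2984 m/s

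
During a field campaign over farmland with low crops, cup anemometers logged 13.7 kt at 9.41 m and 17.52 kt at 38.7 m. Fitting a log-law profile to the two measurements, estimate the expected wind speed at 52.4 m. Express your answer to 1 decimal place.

Log law: V ∝ ln(z/z₀). From the pair, with r = V₁/V₂ = 0.78196,
ln z₀ = (ln z₁ − r·ln z₂)/(1 − r) = (2.2418 − 0.78196×3.6558)/0.21804 = -2.8296 → z₀ = 0.05904 m
V₃ = V₁ · ln(z₃/z₀)/ln(z₁/z₀) = 13.7 × 6.7885/5.0714 = 18.3387 kt

18.3 kt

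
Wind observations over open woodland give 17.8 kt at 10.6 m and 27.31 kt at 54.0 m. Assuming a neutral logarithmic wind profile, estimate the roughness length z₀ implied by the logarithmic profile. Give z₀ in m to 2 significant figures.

z₀ ≈ 0.50 m

Log law: V(z) ∝ ln(z/z₀). With r = V₁/V₂ = 17.8/27.31 = 0.65178,
r · ln(z₂/z₀) = ln(z₁/z₀) ⇒ ln z₀ = (ln z₁ − r·ln z₂)/(1 − r)
ln z₀ = (2.36085 − 0.65178×3.98898) / 0.34822 = -0.6865
z₀ = exp(-0.6865) = 0.5033 m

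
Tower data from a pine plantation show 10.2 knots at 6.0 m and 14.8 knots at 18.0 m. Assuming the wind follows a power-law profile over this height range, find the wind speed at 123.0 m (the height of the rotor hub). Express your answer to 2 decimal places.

First find α: α = ln(V₂/V₁)/ln(z₂/z₁) = ln(14.8/10.2)/ln(18.0/6.0) = 0.37224/1.09861 = 0.3388
Extrapolate from 18.0 m to 123.0 m: V₃ = 14.8 × (123.0/18.0)^0.3388 = 14.8 × 1.9178 = 28.3830 knots

28.38 knots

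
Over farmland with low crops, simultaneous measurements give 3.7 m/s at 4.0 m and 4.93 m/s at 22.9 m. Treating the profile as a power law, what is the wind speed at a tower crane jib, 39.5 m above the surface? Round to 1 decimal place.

5.4 m/s

First find α: α = ln(V₂/V₁)/ln(z₂/z₁) = ln(4.93/3.7)/ln(22.9/4.0) = 0.28701/1.74484 = 0.1645
Extrapolate from 22.9 m to 39.5 m: V₃ = 4.93 × (39.5/22.9)^0.1645 = 4.93 × 1.0938 = 5.3925 m/s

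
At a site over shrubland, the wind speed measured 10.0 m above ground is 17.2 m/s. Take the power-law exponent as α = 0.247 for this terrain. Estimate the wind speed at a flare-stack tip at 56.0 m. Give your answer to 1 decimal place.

Power-law profile: V₂ = V₁ · (z₂/z₁)^α
V₂ = 17.2 × (56.0/10.0)^0.247 = 17.2 × (5.6000)^0.247
    = 17.2 × 1.5304 = 26.3227 m/s

26.3 m/s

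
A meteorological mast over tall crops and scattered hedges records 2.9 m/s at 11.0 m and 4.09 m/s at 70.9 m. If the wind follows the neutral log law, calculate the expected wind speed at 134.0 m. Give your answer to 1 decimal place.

Log law: V ∝ ln(z/z₀). From the pair, with r = V₁/V₂ = 0.70905,
ln z₀ = (ln z₁ − r·ln z₂)/(1 − r) = (2.3979 − 0.70905×4.2613)/0.29095 = -2.1431 → z₀ = 0.1173 m
V₃ = V₁ · ln(z₃/z₀)/ln(z₁/z₀) = 2.9 × 7.0409/4.5410 = 4.4965 m/s

4.5 m/s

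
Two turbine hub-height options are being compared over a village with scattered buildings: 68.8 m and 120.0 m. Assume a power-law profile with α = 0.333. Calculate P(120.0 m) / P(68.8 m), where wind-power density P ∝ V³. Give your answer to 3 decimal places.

1.743

Speed ratio: V_B/V_A = (z_B/z_A)^α = (120.0/68.8)^0.333 = (1.7442)^0.333 = 1.20351
Power-density ratio: P_B/P_A = (V_B/V_A)³ = (1.20351)³ = 1.74322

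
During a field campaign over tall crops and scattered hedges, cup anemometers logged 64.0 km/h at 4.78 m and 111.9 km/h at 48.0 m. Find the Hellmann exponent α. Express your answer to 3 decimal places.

α ≈ 0.242

Power law: V₂/V₁ = (z₂/z₁)^α ⇒ α = ln(V₂/V₁) / ln(z₂/z₁)
α = ln(111.9/64.0) / ln(48.0/4.78) = ln(1.7484) / ln(10.0418)
  = 0.55872 / 2.30676 = 0.24221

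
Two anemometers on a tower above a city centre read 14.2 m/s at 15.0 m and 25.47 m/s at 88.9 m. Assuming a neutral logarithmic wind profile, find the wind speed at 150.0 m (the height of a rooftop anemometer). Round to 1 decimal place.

28.8 m/s

Log law: V ∝ ln(z/z₀). From the pair, with r = V₁/V₂ = 0.55752,
ln z₀ = (ln z₁ − r·ln z₂)/(1 − r) = (2.7081 − 0.55752×4.4875)/0.44248 = 0.4660 → z₀ = 1.594 m
V₃ = V₁ · ln(z₃/z₀)/ln(z₁/z₀) = 14.2 × 4.5447/2.2421 = 28.7831 m/s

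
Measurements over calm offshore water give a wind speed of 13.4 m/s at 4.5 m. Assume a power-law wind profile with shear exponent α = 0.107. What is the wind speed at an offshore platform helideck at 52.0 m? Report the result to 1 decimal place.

17.4 m/s

Power-law profile: V₂ = V₁ · (z₂/z₁)^α
V₂ = 13.4 × (52.0/4.5)^0.107 = 13.4 × (11.5556)^0.107
    = 13.4 × 1.2993 = 17.4110 m/s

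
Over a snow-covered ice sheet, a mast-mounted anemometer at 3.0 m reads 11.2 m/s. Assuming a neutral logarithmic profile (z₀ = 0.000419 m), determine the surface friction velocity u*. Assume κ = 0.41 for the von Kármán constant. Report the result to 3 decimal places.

Log law: V(z) = (u*/κ) · ln(z/z₀) ⇒ u* = κ · V / ln(z/z₀)
u* = 0.41 × 11.2 / ln(3.0/0.000419) = 0.41 × 11.2 / 8.8763
   = 4.5920 / 8.8763 = 0.5173 m/s

u* ≈ 0.517 m/s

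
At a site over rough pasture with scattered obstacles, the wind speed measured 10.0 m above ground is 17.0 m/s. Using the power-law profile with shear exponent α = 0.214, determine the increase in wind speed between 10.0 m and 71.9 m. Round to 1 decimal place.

8.9 m/s

Power law: V₂ = V₁ · (z₂/z₁)^α = 17.0 × (7.1900)^0.214 = 25.9292 m/s
ΔV = 25.9292 − 17.0 = 8.9292 m/s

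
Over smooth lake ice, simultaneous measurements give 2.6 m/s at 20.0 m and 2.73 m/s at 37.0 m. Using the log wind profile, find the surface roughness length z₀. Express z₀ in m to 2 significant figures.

Log law: V(z) ∝ ln(z/z₀). With r = V₁/V₂ = 2.6/2.73 = 0.95238,
r · ln(z₂/z₀) = ln(z₁/z₀) ⇒ ln z₀ = (ln z₁ − r·ln z₂)/(1 − r)
ln z₀ = (2.99573 − 0.95238×3.61092) / 0.04762 = -9.3080
z₀ = exp(-9.3080) = 0.00009070 m

z₀ ≈ 0.000091 m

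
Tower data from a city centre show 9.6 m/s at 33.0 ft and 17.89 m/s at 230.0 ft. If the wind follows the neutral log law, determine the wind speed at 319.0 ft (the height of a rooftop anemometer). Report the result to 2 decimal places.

19.29 m/s

Log law: V ∝ ln(z/z₀). From the pair, with r = V₁/V₂ = 0.53661,
ln z₀ = (ln z₁ − r·ln z₂)/(1 − r) = (3.4965 − 0.53661×5.4381)/0.46339 = 1.2481 → z₀ = 3.484 ft
V₃ = V₁ · ln(z₃/z₀)/ln(z₁/z₀) = 9.6 × 4.5171/2.2484 = 19.2867 m/s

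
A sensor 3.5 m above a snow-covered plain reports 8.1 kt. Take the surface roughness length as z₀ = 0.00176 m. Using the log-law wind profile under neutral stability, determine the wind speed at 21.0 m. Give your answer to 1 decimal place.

Log law: V(z) ∝ ln(z/z₀), so V₂/V₁ = ln(z₂/z₀) / ln(z₁/z₀).
ln(21.0/0.00176) = 9.3870, ln(3.5/0.00176) = 7.5952
V₂ = 8.1 × 9.3870/7.5952 = 8.1 × 1.2359 = 10.0108 kt

10.0 kt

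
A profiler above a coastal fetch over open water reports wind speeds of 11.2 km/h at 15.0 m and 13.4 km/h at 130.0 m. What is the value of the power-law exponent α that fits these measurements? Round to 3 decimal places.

Power law: V₂/V₁ = (z₂/z₁)^α ⇒ α = ln(V₂/V₁) / ln(z₂/z₁)
α = ln(13.4/11.2) / ln(130.0/15.0) = ln(1.1964) / ln(8.6667)
  = 0.17934 / 2.15948 = 0.08305

α ≈ 0.083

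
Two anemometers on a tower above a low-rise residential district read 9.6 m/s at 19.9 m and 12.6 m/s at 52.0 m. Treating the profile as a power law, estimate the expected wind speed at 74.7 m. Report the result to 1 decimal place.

14.0 m/s

First find α: α = ln(V₂/V₁)/ln(z₂/z₁) = ln(12.6/9.6)/ln(52.0/19.9) = 0.27193/0.96052 = 0.2831
Extrapolate from 52.0 m to 74.7 m: V₃ = 12.6 × (74.7/52.0)^0.2831 = 12.6 × 1.1080 = 13.9607 m/s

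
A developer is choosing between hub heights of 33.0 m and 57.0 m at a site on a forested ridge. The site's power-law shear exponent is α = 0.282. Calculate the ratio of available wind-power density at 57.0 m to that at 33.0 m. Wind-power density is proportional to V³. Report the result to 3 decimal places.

1.588

Speed ratio: V_B/V_A = (z_B/z_A)^α = (57.0/33.0)^0.282 = (1.7273)^0.282 = 1.16664
Power-density ratio: P_B/P_A = (V_B/V_A)³ = (1.16664)³ = 1.58784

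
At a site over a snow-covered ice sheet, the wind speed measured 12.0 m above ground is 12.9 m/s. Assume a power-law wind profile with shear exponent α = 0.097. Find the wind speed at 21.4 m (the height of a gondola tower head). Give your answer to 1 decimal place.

Power-law profile: V₂ = V₁ · (z₂/z₁)^α
V₂ = 12.9 × (21.4/12.0)^0.097 = 12.9 × (1.7833)^0.097
    = 12.9 × 1.0577 = 13.6446 m/s

13.6 m/s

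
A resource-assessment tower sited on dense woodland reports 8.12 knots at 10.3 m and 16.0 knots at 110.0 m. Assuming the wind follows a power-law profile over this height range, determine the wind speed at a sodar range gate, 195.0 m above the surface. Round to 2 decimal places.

18.85 knots

First find α: α = ln(V₂/V₁)/ln(z₂/z₁) = ln(16.0/8.12)/ln(110.0/10.3) = 0.67826/2.36834 = 0.2864
Extrapolate from 110.0 m to 195.0 m: V₃ = 16.0 × (195.0/110.0)^0.2864 = 16.0 × 1.1782 = 18.8507 knots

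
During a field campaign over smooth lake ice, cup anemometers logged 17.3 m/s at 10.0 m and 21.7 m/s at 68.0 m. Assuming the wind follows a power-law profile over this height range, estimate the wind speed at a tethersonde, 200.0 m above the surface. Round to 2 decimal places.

First find α: α = ln(V₂/V₁)/ln(z₂/z₁) = ln(21.7/17.3)/ln(68.0/10.0) = 0.22661/1.91692 = 0.1182
Extrapolate from 68.0 m to 200.0 m: V₃ = 21.7 × (200.0/68.0)^0.1182 = 21.7 × 1.1360 = 24.6516 m/s

24.65 m/s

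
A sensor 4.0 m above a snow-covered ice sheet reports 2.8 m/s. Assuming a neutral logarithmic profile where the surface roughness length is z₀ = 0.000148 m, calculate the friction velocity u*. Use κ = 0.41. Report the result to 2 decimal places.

Log law: V(z) = (u*/κ) · ln(z/z₀) ⇒ u* = κ · V / ln(z/z₀)
u* = 0.41 × 2.8 / ln(4.0/0.000148) = 0.41 × 2.8 / 10.2046
   = 1.1480 / 10.2046 = 0.1125 m/s

u* ≈ 0.11 m/s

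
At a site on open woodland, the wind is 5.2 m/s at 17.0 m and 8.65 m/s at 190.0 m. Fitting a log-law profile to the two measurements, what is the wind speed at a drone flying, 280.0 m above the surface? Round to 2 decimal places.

Log law: V ∝ ln(z/z₀). From the pair, with r = V₁/V₂ = 0.60116,
ln z₀ = (ln z₁ − r·ln z₂)/(1 − r) = (2.8332 − 0.60116×5.2470)/0.39884 = -0.8050 → z₀ = 0.4471 m
V₃ = V₁ · ln(z₃/z₀)/ln(z₁/z₀) = 5.2 × 6.4398/3.6382 = 9.2042 m/s

9.20 m/s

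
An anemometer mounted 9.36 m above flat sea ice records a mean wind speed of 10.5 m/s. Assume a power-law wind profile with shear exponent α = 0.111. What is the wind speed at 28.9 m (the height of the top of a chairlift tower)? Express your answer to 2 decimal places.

11.90 m/s

Power-law profile: V₂ = V₁ · (z₂/z₁)^α
V₂ = 10.5 × (28.9/9.36)^0.111 = 10.5 × (3.0876)^0.111
    = 10.5 × 1.1333 = 11.8997 m/s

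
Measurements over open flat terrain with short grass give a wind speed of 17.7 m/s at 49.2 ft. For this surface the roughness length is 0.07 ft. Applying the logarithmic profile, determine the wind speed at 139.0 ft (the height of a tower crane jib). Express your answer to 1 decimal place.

Log law: V(z) ∝ ln(z/z₀), so V₂/V₁ = ln(z₂/z₀) / ln(z₁/z₀).
ln(139.0/0.07) = 7.5937, ln(49.2/0.07) = 6.5552
V₂ = 17.7 × 7.5937/6.5552 = 17.7 × 1.1584 = 20.5043 m/s

20.5 m/s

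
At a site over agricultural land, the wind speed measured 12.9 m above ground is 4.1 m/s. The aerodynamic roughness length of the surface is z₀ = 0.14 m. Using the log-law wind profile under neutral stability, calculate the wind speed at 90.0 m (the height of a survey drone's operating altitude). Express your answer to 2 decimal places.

5.86 m/s

Log law: V(z) ∝ ln(z/z₀), so V₂/V₁ = ln(z₂/z₀) / ln(z₁/z₀).
ln(90.0/0.14) = 6.4659, ln(12.9/0.14) = 4.5233
V₂ = 4.1 × 6.4659/4.5233 = 4.1 × 1.4295 = 5.8608 m/s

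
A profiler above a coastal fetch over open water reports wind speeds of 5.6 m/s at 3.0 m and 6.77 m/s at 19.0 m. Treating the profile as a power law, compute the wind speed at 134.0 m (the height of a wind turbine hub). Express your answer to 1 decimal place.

8.3 m/s

First find α: α = ln(V₂/V₁)/ln(z₂/z₁) = ln(6.77/5.6)/ln(19.0/3.0) = 0.18973/1.84583 = 0.1028
Extrapolate from 19.0 m to 134.0 m: V₃ = 6.77 × (134.0/19.0)^0.1028 = 6.77 × 1.2224 = 8.2754 m/s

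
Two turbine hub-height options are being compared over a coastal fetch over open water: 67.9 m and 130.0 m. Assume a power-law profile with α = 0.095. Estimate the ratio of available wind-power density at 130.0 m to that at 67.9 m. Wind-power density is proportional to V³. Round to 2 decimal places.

Speed ratio: V_B/V_A = (z_B/z_A)^α = (130.0/67.9)^0.095 = (1.9146)^0.095 = 1.06365
Power-density ratio: P_B/P_A = (V_B/V_A)³ = (1.06365)³ = 1.20335

1.20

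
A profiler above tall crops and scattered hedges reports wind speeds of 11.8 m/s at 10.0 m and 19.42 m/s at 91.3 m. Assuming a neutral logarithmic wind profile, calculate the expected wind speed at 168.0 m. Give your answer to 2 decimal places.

21.52 m/s

Log law: V ∝ ln(z/z₀). From the pair, with r = V₁/V₂ = 0.60762,
ln z₀ = (ln z₁ − r·ln z₂)/(1 − r) = (2.3026 − 0.60762×4.5142)/0.39238 = -1.1221 → z₀ = 0.3256 m
V₃ = V₁ · ln(z₃/z₀)/ln(z₁/z₀) = 11.8 × 6.2461/3.4247 = 21.5211 m/s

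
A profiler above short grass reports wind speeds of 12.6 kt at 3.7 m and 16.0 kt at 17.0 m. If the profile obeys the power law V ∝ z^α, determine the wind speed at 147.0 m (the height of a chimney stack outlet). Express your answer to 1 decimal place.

First find α: α = ln(V₂/V₁)/ln(z₂/z₁) = ln(16.0/12.6)/ln(17.0/3.7) = 0.23889/1.52488 = 0.1567
Extrapolate from 17.0 m to 147.0 m: V₃ = 16.0 × (147.0/17.0)^0.1567 = 16.0 × 1.4021 = 22.4333 kt

22.4 kt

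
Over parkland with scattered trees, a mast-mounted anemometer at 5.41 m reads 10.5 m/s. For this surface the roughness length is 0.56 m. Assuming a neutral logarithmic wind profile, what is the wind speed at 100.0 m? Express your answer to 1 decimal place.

24.0 m/s

Log law: V(z) ∝ ln(z/z₀), so V₂/V₁ = ln(z₂/z₀) / ln(z₁/z₀).
ln(100.0/0.56) = 5.1850, ln(5.41/0.56) = 2.2681
V₂ = 10.5 × 5.1850/2.2681 = 10.5 × 2.2861 = 24.0039 m/s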